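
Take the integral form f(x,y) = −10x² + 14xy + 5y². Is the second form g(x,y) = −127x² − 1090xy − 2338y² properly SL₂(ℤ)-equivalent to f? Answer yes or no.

D₁ = 396, D₂ = 396
river cycle of f (length 4): (5, 16, -7), (-7, 12, 9), (9, 6, -10), (-10, 14, 5)
river cycle of g (length 4): (-10, 14, 5), (5, 16, -7), (-7, 12, 9), (9, 6, -10)
cycles coincide ⇒ equivalent

yes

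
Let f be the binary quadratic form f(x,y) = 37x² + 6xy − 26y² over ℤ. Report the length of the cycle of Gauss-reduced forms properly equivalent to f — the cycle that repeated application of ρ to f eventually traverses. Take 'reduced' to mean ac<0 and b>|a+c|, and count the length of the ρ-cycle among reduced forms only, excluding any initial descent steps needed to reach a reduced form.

D = 3884, ⌊√D⌋ = 62
descent: ρ → (-26,46,17)  [lands on river]
river: ρ → (17,56,-11)
river: ρ → (-11,54,22)
river: ρ → (22,34,-31)
river: ρ → (-31,28,25)
river: ρ → (25,22,-34)
river: ρ → (-34,46,13)
river: ρ → (13,58,-10)
river: ρ → (-10,62,1)
river: ρ → (1,62,-10)
river: ρ → (-10,58,13)
river: ρ → (13,46,-34)
river: ρ → (-34,22,25)
river: ρ → (25,28,-31)
river: ρ → (-31,34,22)
river: ρ → (22,54,-11)
river: ρ → (-11,56,17)
river: ρ → (17,46,-26)
river: ρ → (-26,58,5)
river: ρ → (5,62,-2)
river: ρ → (-2,62,5)
river: ρ → (5,58,-26)
ρ-cycle length = 22 (tail of 1 descent step not counted)

22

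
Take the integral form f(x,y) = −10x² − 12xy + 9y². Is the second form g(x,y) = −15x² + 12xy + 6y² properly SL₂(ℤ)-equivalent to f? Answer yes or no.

D₁ = 504, D₂ = 504
river cycle of f (length 10): (9, 12, -10), (-10, 8, 11), (11, 14, -7), (-7, 14, 11), (11, 8, -10), (-10, 12, 9), (9, 6, -13), (-13, 20, 2), (2, 20, -13), (-13, 6, 9)
river cycle of g (length 4): (6, 12, -15), (-15, 18, 3), (3, 18, -15), (-15, 12, 6)
cycles differ ⇒ inequivalent

no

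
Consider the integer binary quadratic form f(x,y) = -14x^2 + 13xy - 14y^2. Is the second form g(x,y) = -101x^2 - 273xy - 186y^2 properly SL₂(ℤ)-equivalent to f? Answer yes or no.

D₁ = -615, D₂ = -615
f is negative-definite; reduce −f:
−f: flip: (14,-13,14)→(14,13,14)
−f: reduced (well bottom): (14,13,14) with a≤c, −a<b≤a
flip sign back: reduced form of f is (-14,-13,-14)
g is negative-definite; reduce −g:
−g: translate: b→71 (≡273 mod 202), so (101,273,186)→(101,71,14)
−g: flip: (101,71,14)→(14,-71,101)
−g: translate: b→13 (≡-71 mod 28), so (14,-71,101)→(14,13,14)
−g: reduced (well bottom): (14,13,14) with a≤c, −a<b≤a
flip sign back: reduced form of g is (-14,-13,-14)
reduced forms (-14, -13, -14) vs (-14, -13, -14) ⇒ equivalent

yes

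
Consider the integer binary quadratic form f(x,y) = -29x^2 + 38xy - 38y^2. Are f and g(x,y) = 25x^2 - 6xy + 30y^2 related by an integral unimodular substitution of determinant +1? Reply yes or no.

D₁ = -2964, D₂ = -2964
f is negative-definite; reduce −f:
−f: translate: b→20 (≡-38 mod 58), so (29,-38,38)→(29,20,29)
−f: reduced (well bottom): (29,20,29) with a≤c, −a<b≤a
flip sign back: reduced form of f is (-29,-20,-29)
g: reduced (well bottom): (25,-6,30) with a≤c, −a<b≤a
reduced forms (-29, -20, -29) vs (25, -6, 30) ⇒ inequivalent

no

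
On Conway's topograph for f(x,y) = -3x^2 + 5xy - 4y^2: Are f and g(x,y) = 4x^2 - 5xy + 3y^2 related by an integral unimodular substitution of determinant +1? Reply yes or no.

D₁ = -23, D₂ = -23
f is negative-definite; reduce −f:
−f: translate: b→1 (≡-5 mod 6), so (3,-5,4)→(3,1,2)
−f: flip: (3,1,2)→(2,-1,3)
−f: reduced (well bottom): (2,-1,3) with a≤c, −a<b≤a
flip sign back: reduced form of f is (-2,1,-3)
g: translate: b→3 (≡-5 mod 8), so (4,-5,3)→(4,3,2)
g: flip: (4,3,2)→(2,-3,4)
g: translate: b→1 (≡-3 mod 4), so (2,-3,4)→(2,1,3)
g: reduced (well bottom): (2,1,3) with a≤c, −a<b≤a
reduced forms (-2, 1, -3) vs (2, 1, 3) ⇒ inequivalent

no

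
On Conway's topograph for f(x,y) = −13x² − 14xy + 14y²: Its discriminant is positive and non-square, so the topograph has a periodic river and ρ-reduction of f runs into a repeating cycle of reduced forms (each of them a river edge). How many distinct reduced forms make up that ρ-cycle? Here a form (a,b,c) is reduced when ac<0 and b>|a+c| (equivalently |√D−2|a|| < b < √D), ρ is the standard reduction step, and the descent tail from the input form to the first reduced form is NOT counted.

D = 924, ⌊√D⌋ = 30
descent: ρ → (14,14,-13)  [lands on river]
river: ρ → (-13,12,15)
river: ρ → (15,18,-10)
river: ρ → (-10,22,11)
river: ρ → (11,22,-10)
river: ρ → (-10,18,15)
river: ρ → (15,12,-13)
river: ρ → (-13,14,14)
ρ-cycle length = 8 (tail of 1 descent step not counted)

8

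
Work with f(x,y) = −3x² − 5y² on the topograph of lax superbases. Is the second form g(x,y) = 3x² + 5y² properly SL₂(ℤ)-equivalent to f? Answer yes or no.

D₁ = -60, D₂ = -60
f is negative-definite; reduce −f:
−f: reduced (well bottom): (3,0,5) with a≤c, −a<b≤a
flip sign back: reduced form of f is (-3,0,-5)
g: reduced (well bottom): (3,0,5) with a≤c, −a<b≤a
reduced forms (-3, 0, -5) vs (3, 0, 5) ⇒ inequivalent

no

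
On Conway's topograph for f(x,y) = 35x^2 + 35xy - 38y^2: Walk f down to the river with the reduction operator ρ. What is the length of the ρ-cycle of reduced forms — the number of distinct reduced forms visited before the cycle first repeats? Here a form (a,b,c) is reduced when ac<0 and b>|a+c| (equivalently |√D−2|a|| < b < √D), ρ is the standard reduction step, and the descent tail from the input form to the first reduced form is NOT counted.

D = 6545, ⌊√D⌋ = 80
river: ρ → (-38,41,32)
river: ρ → (32,23,-47)
river: ρ → (-47,71,8)
river: ρ → (8,73,-38)
river: ρ → (-38,79,2)
river: ρ → (2,77,-77)
river: ρ → (-77,77,2)
river: ρ → (2,79,-38)
river: ρ → (-38,73,8)
river: ρ → (8,71,-47)
river: ρ → (-47,23,32)
river: ρ → (32,41,-38)
river: ρ → (-38,35,35)
river: ρ → (35,35,-38)
ρ-cycle length = 14 (tail of 0 descent steps not counted)

14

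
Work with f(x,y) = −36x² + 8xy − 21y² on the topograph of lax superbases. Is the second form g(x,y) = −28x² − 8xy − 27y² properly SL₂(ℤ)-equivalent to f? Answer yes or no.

D₁ = -2960, D₂ = -2960
f is negative-definite; reduce −f:
−f: flip: (36,-8,21)→(21,8,36)
−f: reduced (well bottom): (21,8,36) with a≤c, −a<b≤a
flip sign back: reduced form of f is (-21,-8,-36)
g is negative-definite; reduce −g:
−g: flip: (28,8,27)→(27,-8,28)
−g: reduced (well bottom): (27,-8,28) with a≤c, −a<b≤a
flip sign back: reduced form of g is (-27,8,-28)
reduced forms (-21, -8, -36) vs (-27, 8, -28) ⇒ inequivalent

no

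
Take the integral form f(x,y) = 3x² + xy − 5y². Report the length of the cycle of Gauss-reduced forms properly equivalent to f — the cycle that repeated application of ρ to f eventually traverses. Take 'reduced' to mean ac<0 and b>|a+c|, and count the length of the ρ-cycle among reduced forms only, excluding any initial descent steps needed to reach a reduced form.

D = 61, ⌊√D⌋ = 7
descent: ρ → (-5,-1,3)
descent: ρ → (3,7,-1)  [lands on river]
river: ρ → (-1,7,3)
river: ρ → (3,5,-3)
river: ρ → (-3,7,1)
river: ρ → (1,7,-3)
river: ρ → (-3,5,3)
ρ-cycle length = 6 (tail of 2 descent steps not counted)

6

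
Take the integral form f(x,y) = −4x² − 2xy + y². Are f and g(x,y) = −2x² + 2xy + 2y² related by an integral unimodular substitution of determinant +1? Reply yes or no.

D₁ = 20, D₂ = 20
river cycle of f (length 2): (1, 4, -1), (-1, 4, 1)
river cycle of g (length 2): (2, 2, -2), (-2, 2, 2)
cycles differ ⇒ inequivalent

no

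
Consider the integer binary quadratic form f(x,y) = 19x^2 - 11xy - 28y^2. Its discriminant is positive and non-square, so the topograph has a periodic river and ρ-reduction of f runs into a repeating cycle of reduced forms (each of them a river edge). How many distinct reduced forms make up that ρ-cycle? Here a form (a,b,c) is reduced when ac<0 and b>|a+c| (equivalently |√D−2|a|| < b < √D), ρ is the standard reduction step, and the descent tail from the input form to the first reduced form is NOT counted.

D = 2249, ⌊√D⌋ = 47
descent: ρ → (-28,11,19)  [lands on river]
river: ρ → (19,27,-20)
river: ρ → (-20,13,26)
river: ρ → (26,39,-7)
river: ρ → (-7,45,8)
river: ρ → (8,35,-32)
river: ρ → (-32,29,11)
river: ρ → (11,37,-20)
river: ρ → (-20,43,5)
river: ρ → (5,47,-2)
river: ρ → (-2,45,28)
river: ρ → (28,11,-19)
river: ρ → (-19,27,20)
river: ρ → (20,13,-26)
river: ρ → (-26,39,7)
river: ρ → (7,45,-8)
river: ρ → (-8,35,32)
river: ρ → (32,29,-11)
river: ρ → (-11,37,20)
river: ρ → (20,43,-5)
river: ρ → (-5,47,2)
river: ρ → (2,45,-28)
ρ-cycle length = 22 (tail of 1 descent step not counted)

22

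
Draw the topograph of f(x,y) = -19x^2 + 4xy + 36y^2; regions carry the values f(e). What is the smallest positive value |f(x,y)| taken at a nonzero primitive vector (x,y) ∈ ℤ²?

descent: ρ → (36,-4,-19)
descent: ρ → (-19,42,13)  [lands on river]
river: ρ → (13,36,-28)
river: ρ → (-28,20,21)
river: ρ → (21,22,-27)
river: ρ → (-27,32,16)
river: ρ → (16,32,-27)
river: ρ → (-27,22,21)
river: ρ → (21,20,-28)
river: ρ → (-28,36,13)
river: ρ → (13,42,-19)
river: ρ → (-19,34,21)
river: ρ → (21,50,-3)
river: ρ → (-3,52,4)
river: ρ → (4,52,-3)
river: ρ → (-3,50,21)
river: ρ → (21,34,-19)
closes: descent 2, river 16
min |a| on river = 3

3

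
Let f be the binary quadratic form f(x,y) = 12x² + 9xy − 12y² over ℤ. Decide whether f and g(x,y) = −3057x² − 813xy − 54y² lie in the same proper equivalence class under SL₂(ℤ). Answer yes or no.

D₁ = 657, D₂ = 657
river cycle of f (length 18): (-12, 15, 9), (9, 21, -6), (-6, 15, 18), (18, 21, -3), (-3, 21, 18), (18, 15, -6), (-6, 21, 9), (9, 15, -12), (-12, 9, 12), (12, 15, -9), … (8 more)
river cycle of g (length 18): (-9, 15, 12), (12, 9, -12), (-12, 15, 9), (9, 21, -6), (-6, 15, 18), (18, 21, -3), (-3, 21, 18), (18, 15, -6), (-6, 21, 9), (9, 15, -12), … (8 more)
cycles coincide ⇒ equivalent

yes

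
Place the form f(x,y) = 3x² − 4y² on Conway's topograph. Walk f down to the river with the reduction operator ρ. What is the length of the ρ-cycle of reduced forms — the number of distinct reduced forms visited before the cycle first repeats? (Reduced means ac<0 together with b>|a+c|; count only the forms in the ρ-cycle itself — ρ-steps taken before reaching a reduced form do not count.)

D = 48, ⌊√D⌋ = 6
descent: ρ → (-4,0,3)
descent: ρ → (3,6,-1)  [lands on river]
river: ρ → (-1,6,3)
ρ-cycle length = 2 (tail of 2 descent steps not counted)

2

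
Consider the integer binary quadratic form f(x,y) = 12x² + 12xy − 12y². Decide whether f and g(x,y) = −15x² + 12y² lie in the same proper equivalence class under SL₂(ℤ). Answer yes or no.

D₁ = 720, D₂ = 720
river cycle of f (length 2): (-12, 12, 12), (12, 12, -12)
river cycle of g (length 2): (12, 24, -3), (-3, 24, 12)
cycles differ ⇒ inequivalent

no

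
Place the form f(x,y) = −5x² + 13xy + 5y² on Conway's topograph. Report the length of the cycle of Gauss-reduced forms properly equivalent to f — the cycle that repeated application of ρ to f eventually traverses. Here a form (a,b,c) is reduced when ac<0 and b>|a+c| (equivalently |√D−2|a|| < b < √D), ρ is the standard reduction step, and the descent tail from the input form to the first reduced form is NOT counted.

D = 269, ⌊√D⌋ = 16
river: ρ → (5,7,-11)
river: ρ → (-11,15,1)
river: ρ → (1,15,-11)
river: ρ → (-11,7,5)
river: ρ → (5,13,-5)
river: ρ → (-5,7,11)
river: ρ → (11,15,-1)
river: ρ → (-1,15,11)
river: ρ → (11,7,-5)
river: ρ → (-5,13,5)
ρ-cycle length = 10 (tail of 0 descent steps not counted)

10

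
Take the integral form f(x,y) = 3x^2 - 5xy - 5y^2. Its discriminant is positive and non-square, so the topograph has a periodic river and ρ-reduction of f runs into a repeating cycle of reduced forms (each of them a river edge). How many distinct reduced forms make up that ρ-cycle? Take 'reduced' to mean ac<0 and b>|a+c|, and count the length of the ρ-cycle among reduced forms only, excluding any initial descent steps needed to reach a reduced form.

D = 85, ⌊√D⌋ = 9
descent: ρ → (-5,5,3)  [lands on river]
river: ρ → (3,7,-3)
river: ρ → (-3,5,5)
river: ρ → (5,5,-3)
river: ρ → (-3,7,3)
river: ρ → (3,5,-5)
ρ-cycle length = 6 (tail of 1 descent step not counted)

6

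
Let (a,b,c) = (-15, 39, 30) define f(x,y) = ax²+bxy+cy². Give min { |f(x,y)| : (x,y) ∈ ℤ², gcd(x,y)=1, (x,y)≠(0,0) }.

river: ρ → (30,21,-24)
river: ρ → (-24,27,27)
river: ρ → (27,27,-24)
river: ρ → (-24,21,30)
river: ρ → (30,39,-15)
river: ρ → (-15,51,12)
river: ρ → (12,45,-27)
river: ρ → (-27,9,30)
river: ρ → (30,51,-6)
river: ρ → (-6,57,3)
river: ρ → (3,57,-6)
river: ρ → (-6,51,30)
river: ρ → (30,9,-27)
river: ρ → (-27,45,12)
river: ρ → (12,51,-15)
river: ρ → (-15,39,30)
closes: descent 0, river 16
min |a| on river = 3

3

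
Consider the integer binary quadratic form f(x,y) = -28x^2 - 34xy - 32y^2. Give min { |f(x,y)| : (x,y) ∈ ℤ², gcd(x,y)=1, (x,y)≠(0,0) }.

translate: b→-22 (≡34 mod 56), so (28,34,32)→(28,-22,26)
flip: (28,-22,26)→(26,22,28)
reduced (well bottom): (26,22,28) with a≤c, −a<b≤a
well minimum |f| = |-26| = 26 (negative-definite)

26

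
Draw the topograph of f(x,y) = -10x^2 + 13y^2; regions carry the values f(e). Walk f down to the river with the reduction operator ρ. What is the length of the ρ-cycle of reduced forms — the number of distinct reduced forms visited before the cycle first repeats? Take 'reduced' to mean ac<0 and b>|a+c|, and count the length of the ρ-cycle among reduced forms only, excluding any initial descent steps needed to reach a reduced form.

D = 520, ⌊√D⌋ = 22
descent: ρ → (13,0,-10)
descent: ρ → (-10,20,3)  [lands on river]
river: ρ → (3,22,-3)
river: ρ → (-3,20,10)
river: ρ → (10,20,-3)
river: ρ → (-3,22,3)
river: ρ → (3,20,-10)
ρ-cycle length = 6 (tail of 2 descent steps not counted)

6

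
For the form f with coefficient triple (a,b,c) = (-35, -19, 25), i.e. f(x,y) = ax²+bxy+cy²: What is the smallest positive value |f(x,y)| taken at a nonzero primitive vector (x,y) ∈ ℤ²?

descent: ρ → (25,19,-35)  [lands on river]
river: ρ → (-35,51,9)
river: ρ → (9,57,-17)
river: ρ → (-17,45,27)
river: ρ → (27,9,-35)
river: ρ → (-35,61,1)
river: ρ → (1,61,-35)
river: ρ → (-35,9,27)
river: ρ → (27,45,-17)
river: ρ → (-17,57,9)
river: ρ → (9,51,-35)
river: ρ → (-35,19,25)
river: ρ → (25,31,-29)
river: ρ → (-29,27,27)
river: ρ → (27,27,-29)
river: ρ → (-29,31,25)
closes: descent 1, river 16
min |a| on river = 1

1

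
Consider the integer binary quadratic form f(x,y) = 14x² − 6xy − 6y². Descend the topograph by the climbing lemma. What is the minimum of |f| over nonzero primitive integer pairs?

descent: ρ → (-6,18,2)  [lands on river]
river: ρ → (2,18,-6)
closes: descent 1, river 2
min |a| on river = 2

2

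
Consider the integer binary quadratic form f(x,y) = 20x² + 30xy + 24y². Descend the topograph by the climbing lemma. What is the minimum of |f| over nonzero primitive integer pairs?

translate: b→-10 (≡30 mod 40), so (20,30,24)→(20,-10,14)
flip: (20,-10,14)→(14,10,20)
reduced (well bottom): (14,10,20) with a≤c, −a<b≤a
well minimum = a = 14

14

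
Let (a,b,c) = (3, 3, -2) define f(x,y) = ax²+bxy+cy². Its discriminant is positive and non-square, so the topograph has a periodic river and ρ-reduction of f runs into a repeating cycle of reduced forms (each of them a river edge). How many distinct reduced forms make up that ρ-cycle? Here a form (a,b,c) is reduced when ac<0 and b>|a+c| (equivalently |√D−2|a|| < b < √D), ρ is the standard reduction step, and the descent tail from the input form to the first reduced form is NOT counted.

D = 33, ⌊√D⌋ = 5
river: ρ → (-2,5,1)
river: ρ → (1,5,-2)
river: ρ → (-2,3,3)
river: ρ → (3,3,-2)
ρ-cycle length = 4 (tail of 0 descent steps not counted)

4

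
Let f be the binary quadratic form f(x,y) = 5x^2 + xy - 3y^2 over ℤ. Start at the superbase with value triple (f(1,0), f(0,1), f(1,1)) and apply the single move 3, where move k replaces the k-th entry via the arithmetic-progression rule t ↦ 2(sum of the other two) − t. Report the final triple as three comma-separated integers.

start (5,-3,3) = (f(1,0),f(0,1),f(1,1))
replace slot 3: 2·(5+(-3)) − 3 = 1 → (5,-3,1)

5,-3,1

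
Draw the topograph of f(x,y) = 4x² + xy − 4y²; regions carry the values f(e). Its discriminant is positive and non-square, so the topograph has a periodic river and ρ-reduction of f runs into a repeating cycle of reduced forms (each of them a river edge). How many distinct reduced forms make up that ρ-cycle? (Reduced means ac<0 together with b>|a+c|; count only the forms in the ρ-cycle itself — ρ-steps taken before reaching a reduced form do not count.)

D = 65, ⌊√D⌋ = 8
river: ρ → (-4,7,1)
river: ρ → (1,7,-4)
river: ρ → (-4,1,4)
river: ρ → (4,7,-1)
river: ρ → (-1,7,4)
river: ρ → (4,1,-4)
ρ-cycle length = 6 (tail of 0 descent steps not counted)

6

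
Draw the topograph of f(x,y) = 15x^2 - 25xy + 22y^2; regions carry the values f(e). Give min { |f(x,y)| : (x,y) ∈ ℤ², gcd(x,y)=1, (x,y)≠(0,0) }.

translate: b→5 (≡-25 mod 30), so (15,-25,22)→(15,5,12)
flip: (15,5,12)→(12,-5,15)
reduced (well bottom): (12,-5,15) with a≤c, −a<b≤a
well minimum = a = 12

12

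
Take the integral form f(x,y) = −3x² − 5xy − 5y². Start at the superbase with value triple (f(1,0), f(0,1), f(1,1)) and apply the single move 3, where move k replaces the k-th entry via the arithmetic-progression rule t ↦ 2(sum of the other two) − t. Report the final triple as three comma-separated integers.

start (-3,-5,-13) = (f(1,0),f(0,1),f(1,1))
replace slot 3: 2·((-3)+(-5)) − (-13) = -3 → (-3,-5,-3)

-3,-5,-3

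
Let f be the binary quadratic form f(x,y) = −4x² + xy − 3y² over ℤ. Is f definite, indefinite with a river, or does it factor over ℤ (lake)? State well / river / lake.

D = b²−4ac = 1² − 4·(-4)·(-3) = -47
D < 0 ⇒ definite ⇒ every region one sign ⇒ single well

well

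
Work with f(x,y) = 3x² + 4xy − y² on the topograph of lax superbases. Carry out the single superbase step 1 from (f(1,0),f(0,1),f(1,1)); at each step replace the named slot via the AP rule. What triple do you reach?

start (3,-1,6) = (f(1,0),f(0,1),f(1,1))
replace slot 1: 2·((-1)+6) − 3 = 7 → (7,-1,6)

7,-1,6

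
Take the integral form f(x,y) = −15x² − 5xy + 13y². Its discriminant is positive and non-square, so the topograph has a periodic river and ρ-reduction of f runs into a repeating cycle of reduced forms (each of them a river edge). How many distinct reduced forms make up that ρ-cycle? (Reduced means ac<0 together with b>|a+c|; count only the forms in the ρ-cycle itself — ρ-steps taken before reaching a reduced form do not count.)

D = 805, ⌊√D⌋ = 28
descent: ρ → (13,5,-15)  [lands on river]
river: ρ → (-15,25,3)
river: ρ → (3,23,-23)
river: ρ → (-23,23,3)
river: ρ → (3,25,-15)
river: ρ → (-15,5,13)
river: ρ → (13,21,-7)
river: ρ → (-7,21,13)
ρ-cycle length = 8 (tail of 1 descent step not counted)

8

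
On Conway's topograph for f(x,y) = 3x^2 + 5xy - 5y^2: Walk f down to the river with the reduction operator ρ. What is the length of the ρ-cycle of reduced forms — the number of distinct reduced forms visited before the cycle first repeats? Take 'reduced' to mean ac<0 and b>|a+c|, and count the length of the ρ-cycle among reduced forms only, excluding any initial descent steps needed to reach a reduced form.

D = 85, ⌊√D⌋ = 9
river: ρ → (-5,5,3)
river: ρ → (3,7,-3)
river: ρ → (-3,5,5)
river: ρ → (5,5,-3)
river: ρ → (-3,7,3)
river: ρ → (3,5,-5)
ρ-cycle length = 6 (tail of 0 descent steps not counted)

6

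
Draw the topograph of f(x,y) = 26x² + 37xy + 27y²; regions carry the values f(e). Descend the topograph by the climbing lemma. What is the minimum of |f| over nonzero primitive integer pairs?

translate: b→-15 (≡37 mod 52), so (26,37,27)→(26,-15,16)
flip: (26,-15,16)→(16,15,26)
reduced (well bottom): (16,15,26) with a≤c, −a<b≤a
well minimum = a = 16

16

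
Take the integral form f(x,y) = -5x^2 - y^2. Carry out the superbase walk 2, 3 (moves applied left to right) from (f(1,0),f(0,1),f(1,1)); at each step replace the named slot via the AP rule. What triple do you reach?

start (-5,-1,-6) = (f(1,0),f(0,1),f(1,1))
replace slot 2: 2·((-5)+(-6)) − (-1) = -21 → (-5,-21,-6)
replace slot 3: 2·((-5)+(-21)) − (-6) = -46 → (-5,-21,-46)

-5,-21,-46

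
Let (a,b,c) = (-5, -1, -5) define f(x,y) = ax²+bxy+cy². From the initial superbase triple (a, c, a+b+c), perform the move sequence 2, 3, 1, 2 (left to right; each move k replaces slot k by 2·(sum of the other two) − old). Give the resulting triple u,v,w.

start (-5,-5,-11) = (f(1,0),f(0,1),f(1,1))
replace slot 2: 2·((-5)+(-11)) − (-5) = -27 → (-5,-27,-11)
replace slot 3: 2·((-5)+(-27)) − (-11) = -53 → (-5,-27,-53)
replace slot 1: 2·((-27)+(-53)) − (-5) = -155 → (-155,-27,-53)
replace slot 2: 2·((-155)+(-53)) − (-27) = -389 → (-155,-389,-53)

-155,-389,-53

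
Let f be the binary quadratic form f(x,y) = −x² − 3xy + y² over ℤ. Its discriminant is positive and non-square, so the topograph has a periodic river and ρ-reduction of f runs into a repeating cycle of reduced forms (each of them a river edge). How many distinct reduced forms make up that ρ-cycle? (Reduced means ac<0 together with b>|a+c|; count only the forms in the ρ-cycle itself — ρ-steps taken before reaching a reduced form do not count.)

D = 13, ⌊√D⌋ = 3
descent: ρ → (1,3,-1)  [lands on river]
river: ρ → (-1,3,1)
ρ-cycle length = 2 (tail of 1 descent step not counted)

2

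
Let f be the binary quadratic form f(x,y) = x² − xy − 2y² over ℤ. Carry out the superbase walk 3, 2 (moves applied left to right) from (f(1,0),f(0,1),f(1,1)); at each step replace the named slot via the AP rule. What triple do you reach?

start (1,-2,-2) = (f(1,0),f(0,1),f(1,1))
replace slot 3: 2·(1+(-2)) − (-2) = 0 → (1,-2,0)
replace slot 2: 2·(1+0) − (-2) = 4 → (1,4,0)

1,4,0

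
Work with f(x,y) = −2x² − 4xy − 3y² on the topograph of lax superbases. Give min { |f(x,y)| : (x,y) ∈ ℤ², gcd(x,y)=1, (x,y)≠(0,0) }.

translate: b→0 (≡4 mod 4), so (2,4,3)→(2,0,1)
flip: (2,0,1)→(1,0,2)
reduced (well bottom): (1,0,2) with a≤c, −a<b≤a
well minimum |f| = |-1| = 1 (negative-definite)

1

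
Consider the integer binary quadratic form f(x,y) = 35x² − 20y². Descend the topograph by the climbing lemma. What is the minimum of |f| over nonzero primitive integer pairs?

descent: ρ → (-20,40,15)  [lands on river]
river: ρ → (15,50,-5)
river: ρ → (-5,50,15)
river: ρ → (15,40,-20)
closes: descent 1, river 4
min |a| on river = 5

5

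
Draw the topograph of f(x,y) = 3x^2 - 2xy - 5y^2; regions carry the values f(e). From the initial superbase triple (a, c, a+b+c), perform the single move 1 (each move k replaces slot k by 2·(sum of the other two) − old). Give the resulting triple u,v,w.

start (3,-5,-4) = (f(1,0),f(0,1),f(1,1))
replace slot 1: 2·((-5)+(-4)) − 3 = -21 → (-21,-5,-4)

-21,-5,-4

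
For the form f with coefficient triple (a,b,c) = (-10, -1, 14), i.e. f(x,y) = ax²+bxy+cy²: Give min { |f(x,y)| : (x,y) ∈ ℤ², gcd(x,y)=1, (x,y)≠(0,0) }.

descent: ρ → (14,1,-10)
descent: ρ → (-10,19,5)  [lands on river]
river: ρ → (5,21,-6)
river: ρ → (-6,15,14)
river: ρ → (14,13,-7)
river: ρ → (-7,15,12)
river: ρ → (12,9,-10)
river: ρ → (-10,11,11)
river: ρ → (11,11,-10)
river: ρ → (-10,9,12)
river: ρ → (12,15,-7)
river: ρ → (-7,13,14)
river: ρ → (14,15,-6)
river: ρ → (-6,21,5)
river: ρ → (5,19,-10)
river: ρ → (-10,21,3)
river: ρ → (3,21,-10)
closes: descent 2, river 16
min |a| on river = 3

3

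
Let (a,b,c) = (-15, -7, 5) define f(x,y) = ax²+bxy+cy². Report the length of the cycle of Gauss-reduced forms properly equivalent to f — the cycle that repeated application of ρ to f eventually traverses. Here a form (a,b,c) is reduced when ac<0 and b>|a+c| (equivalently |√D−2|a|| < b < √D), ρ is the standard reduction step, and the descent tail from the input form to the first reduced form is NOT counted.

D = 349, ⌊√D⌋ = 18
descent: ρ → (5,17,-3)  [lands on river]
river: ρ → (-3,13,15)
river: ρ → (15,17,-1)
river: ρ → (-1,17,15)
river: ρ → (15,13,-3)
river: ρ → (-3,17,5)
river: ρ → (5,13,-9)
river: ρ → (-9,5,9)
river: ρ → (9,13,-5)
river: ρ → (-5,17,3)
river: ρ → (3,13,-15)
river: ρ → (-15,17,1)
river: ρ → (1,17,-15)
river: ρ → (-15,13,3)
river: ρ → (3,17,-5)
river: ρ → (-5,13,9)
river: ρ → (9,5,-9)
river: ρ → (-9,13,5)
ρ-cycle length = 18 (tail of 1 descent step not counted)

18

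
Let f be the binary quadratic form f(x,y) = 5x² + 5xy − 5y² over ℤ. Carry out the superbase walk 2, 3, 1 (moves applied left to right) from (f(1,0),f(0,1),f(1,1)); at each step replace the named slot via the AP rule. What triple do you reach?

start (5,-5,5) = (f(1,0),f(0,1),f(1,1))
replace slot 2: 2·(5+5) − (-5) = 25 → (5,25,5)
replace slot 3: 2·(5+25) − 5 = 55 → (5,25,55)
replace slot 1: 2·(25+55) − 5 = 155 → (155,25,55)

155,25,55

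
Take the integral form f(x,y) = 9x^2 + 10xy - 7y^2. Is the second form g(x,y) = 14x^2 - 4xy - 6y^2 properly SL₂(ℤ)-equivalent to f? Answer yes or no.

D₁ = 352, D₂ = 352
river cycle of f (length 6): (-7, 18, 1), (1, 18, -7), (-7, 10, 9), (9, 8, -8), (-8, 8, 9), (9, 10, -7)
river cycle of g (length 6): (-6, 16, 4), (4, 16, -6), (-6, 8, 12), (12, 16, -2), (-2, 16, 12), (12, 8, -6)
cycles differ ⇒ inequivalent

no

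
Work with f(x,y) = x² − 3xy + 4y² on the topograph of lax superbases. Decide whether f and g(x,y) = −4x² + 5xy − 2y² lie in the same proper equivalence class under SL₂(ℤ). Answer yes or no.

D₁ = -7, D₂ = -7
f: translate: b→1 (≡-3 mod 2), so (1,-3,4)→(1,1,2)
f: reduced (well bottom): (1,1,2) with a≤c, −a<b≤a
g is negative-definite; reduce −g:
−g: translate: b→3 (≡-5 mod 8), so (4,-5,2)→(4,3,1)
−g: flip: (4,3,1)→(1,-3,4)
−g: translate: b→1 (≡-3 mod 2), so (1,-3,4)→(1,1,2)
−g: reduced (well bottom): (1,1,2) with a≤c, −a<b≤a
flip sign back: reduced form of g is (-1,-1,-2)
reduced forms (1, 1, 2) vs (-1, -1, -2) ⇒ inequivalent

no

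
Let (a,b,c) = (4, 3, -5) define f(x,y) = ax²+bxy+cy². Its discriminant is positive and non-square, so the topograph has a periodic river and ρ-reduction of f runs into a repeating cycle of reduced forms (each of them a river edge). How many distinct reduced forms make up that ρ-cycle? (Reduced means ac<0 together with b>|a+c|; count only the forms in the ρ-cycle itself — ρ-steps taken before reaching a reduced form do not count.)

D = 89, ⌊√D⌋ = 9
river: ρ → (-5,7,2)
river: ρ → (2,9,-1)
river: ρ → (-1,9,2)
river: ρ → (2,7,-5)
river: ρ → (-5,3,4)
river: ρ → (4,5,-4)
river: ρ → (-4,3,5)
river: ρ → (5,7,-2)
river: ρ → (-2,9,1)
river: ρ → (1,9,-2)
river: ρ → (-2,7,5)
river: ρ → (5,3,-4)
river: ρ → (-4,5,4)
river: ρ → (4,3,-5)
ρ-cycle length = 14 (tail of 0 descent steps not counted)

14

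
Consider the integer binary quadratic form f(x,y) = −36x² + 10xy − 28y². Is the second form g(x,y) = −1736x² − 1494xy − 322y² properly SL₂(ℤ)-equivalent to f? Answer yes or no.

D₁ = -3932, D₂ = -3932
f is negative-definite; reduce −f:
−f: flip: (36,-10,28)→(28,10,36)
−f: reduced (well bottom): (28,10,36) with a≤c, −a<b≤a
flip sign back: reduced form of f is (-28,-10,-36)
g is negative-definite; reduce −g:
−g: flip: (1736,1494,322)→(322,-1494,1736)
−g: translate: b→-206 (≡-1494 mod 644), so (322,-1494,1736)→(322,-206,36)
−g: flip: (322,-206,36)→(36,206,322)
−g: translate: b→-10 (≡206 mod 72), so (36,206,322)→(36,-10,28)
−g: flip: (36,-10,28)→(28,10,36)
−g: reduced (well bottom): (28,10,36) with a≤c, −a<b≤a
flip sign back: reduced form of g is (-28,-10,-36)
reduced forms (-28, -10, -36) vs (-28, -10, -36) ⇒ equivalent

yes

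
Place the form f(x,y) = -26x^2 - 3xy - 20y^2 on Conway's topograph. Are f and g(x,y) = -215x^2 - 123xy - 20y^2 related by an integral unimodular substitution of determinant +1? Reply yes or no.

D₁ = -2071, D₂ = -2071
f is negative-definite; reduce −f:
−f: flip: (26,3,20)→(20,-3,26)
−f: reduced (well bottom): (20,-3,26) with a≤c, −a<b≤a
flip sign back: reduced form of f is (-20,3,-26)
g is negative-definite; reduce −g:
−g: flip: (215,123,20)→(20,-123,215)
−g: translate: b→-3 (≡-123 mod 40), so (20,-123,215)→(20,-3,26)
−g: reduced (well bottom): (20,-3,26) with a≤c, −a<b≤a
flip sign back: reduced form of g is (-20,3,-26)
reduced forms (-20, 3, -26) vs (-20, 3, -26) ⇒ equivalent

yes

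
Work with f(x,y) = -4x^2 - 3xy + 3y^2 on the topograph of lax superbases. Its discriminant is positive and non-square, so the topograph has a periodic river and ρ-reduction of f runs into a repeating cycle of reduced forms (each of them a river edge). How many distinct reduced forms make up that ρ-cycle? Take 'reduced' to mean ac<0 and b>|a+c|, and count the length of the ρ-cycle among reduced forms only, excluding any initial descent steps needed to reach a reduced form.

D = 57, ⌊√D⌋ = 7
descent: ρ → (3,3,-4)  [lands on river]
river: ρ → (-4,5,2)
river: ρ → (2,7,-1)
river: ρ → (-1,7,2)
river: ρ → (2,5,-4)
river: ρ → (-4,3,3)
ρ-cycle length = 6 (tail of 1 descent step not counted)

6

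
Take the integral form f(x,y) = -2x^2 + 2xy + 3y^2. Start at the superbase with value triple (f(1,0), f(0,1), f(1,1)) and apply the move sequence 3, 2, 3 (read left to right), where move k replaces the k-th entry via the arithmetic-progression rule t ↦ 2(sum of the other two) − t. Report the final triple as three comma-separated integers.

start (-2,3,3) = (f(1,0),f(0,1),f(1,1))
replace slot 3: 2·((-2)+3) − 3 = -1 → (-2,3,-1)
replace slot 2: 2·((-2)+(-1)) − 3 = -9 → (-2,-9,-1)
replace slot 3: 2·((-2)+(-9)) − (-1) = -21 → (-2,-9,-21)

-2,-9,-21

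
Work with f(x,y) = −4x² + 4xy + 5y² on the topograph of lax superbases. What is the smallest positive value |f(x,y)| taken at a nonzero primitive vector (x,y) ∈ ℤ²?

river: ρ → (5,6,-3)
river: ρ → (-3,6,5)
river: ρ → (5,4,-4)
river: ρ → (-4,4,5)
closes: descent 0, river 4
min |a| on river = 3

3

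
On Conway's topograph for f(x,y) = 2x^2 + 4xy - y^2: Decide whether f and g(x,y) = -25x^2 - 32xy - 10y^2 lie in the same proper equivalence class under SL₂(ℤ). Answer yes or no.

D₁ = 24, D₂ = 24
river cycle of f (length 2): (-1, 4, 2), (2, 4, -1)
river cycle of g (length 2): (-1, 4, 2), (2, 4, -1)
cycles coincide ⇒ equivalent

yes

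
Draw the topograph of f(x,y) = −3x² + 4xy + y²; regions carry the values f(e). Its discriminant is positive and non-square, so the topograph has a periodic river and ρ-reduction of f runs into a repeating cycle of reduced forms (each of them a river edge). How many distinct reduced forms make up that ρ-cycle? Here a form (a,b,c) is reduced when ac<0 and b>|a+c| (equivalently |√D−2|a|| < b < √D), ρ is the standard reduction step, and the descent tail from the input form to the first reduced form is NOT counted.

D = 28, ⌊√D⌋ = 5
river: ρ → (1,4,-3)
river: ρ → (-3,2,2)
river: ρ → (2,2,-3)
river: ρ → (-3,4,1)
ρ-cycle length = 4 (tail of 0 descent steps not counted)

4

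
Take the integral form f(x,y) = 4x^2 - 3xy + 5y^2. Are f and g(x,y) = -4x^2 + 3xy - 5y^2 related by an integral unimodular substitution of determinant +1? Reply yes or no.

D₁ = -71, D₂ = -71
f: reduced (well bottom): (4,-3,5) with a≤c, −a<b≤a
g is negative-definite; reduce −g:
−g: reduced (well bottom): (4,-3,5) with a≤c, −a<b≤a
flip sign back: reduced form of g is (-4,3,-5)
reduced forms (4, -3, 5) vs (-4, 3, -5) ⇒ inequivalent

no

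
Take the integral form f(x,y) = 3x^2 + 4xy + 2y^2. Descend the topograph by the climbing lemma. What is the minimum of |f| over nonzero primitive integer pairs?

translate: b→-2 (≡4 mod 6), so (3,4,2)→(3,-2,1)
flip: (3,-2,1)→(1,2,3)
translate: b→0 (≡2 mod 2), so (1,2,3)→(1,0,2)
reduced (well bottom): (1,0,2) with a≤c, −a<b≤a
well minimum = a = 1

1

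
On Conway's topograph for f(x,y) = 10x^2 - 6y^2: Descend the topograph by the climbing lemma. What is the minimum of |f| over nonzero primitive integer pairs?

descent: ρ → (-6,12,4)  [lands on river]
river: ρ → (4,12,-6)
closes: descent 1, river 2
min |a| on river = 4

4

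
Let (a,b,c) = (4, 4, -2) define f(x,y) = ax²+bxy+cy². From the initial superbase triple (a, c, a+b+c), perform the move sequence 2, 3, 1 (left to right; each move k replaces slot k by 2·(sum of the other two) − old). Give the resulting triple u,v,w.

start (4,-2,6) = (f(1,0),f(0,1),f(1,1))
replace slot 2: 2·(4+6) − (-2) = 22 → (4,22,6)
replace slot 3: 2·(4+22) − 6 = 46 → (4,22,46)
replace slot 1: 2·(22+46) − 4 = 132 → (132,22,46)

132,22,46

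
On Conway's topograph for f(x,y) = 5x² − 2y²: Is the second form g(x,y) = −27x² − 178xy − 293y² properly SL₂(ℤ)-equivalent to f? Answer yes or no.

D₁ = 40, D₂ = 40
river cycle of f (length 6): (-2, 4, 3), (3, 2, -3), (-3, 4, 2), (2, 4, -3), (-3, 2, 3), (3, 4, -2)
river cycle of g (length 6): (-2, 4, 3), (3, 2, -3), (-3, 4, 2), (2, 4, -3), (-3, 2, 3), (3, 4, -2)
cycles coincide ⇒ equivalent

yes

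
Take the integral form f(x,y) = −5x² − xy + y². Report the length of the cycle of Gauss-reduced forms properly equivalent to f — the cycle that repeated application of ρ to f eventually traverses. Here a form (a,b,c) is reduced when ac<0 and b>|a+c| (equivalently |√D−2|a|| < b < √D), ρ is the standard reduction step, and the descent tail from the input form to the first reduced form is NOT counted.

D = 21, ⌊√D⌋ = 4
descent: ρ → (1,3,-3)  [lands on river]
river: ρ → (-3,3,1)
ρ-cycle length = 2 (tail of 1 descent step not counted)

2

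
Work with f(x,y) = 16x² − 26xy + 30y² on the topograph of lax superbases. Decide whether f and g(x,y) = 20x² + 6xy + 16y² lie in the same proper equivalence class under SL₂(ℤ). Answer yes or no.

D₁ = -1244, D₂ = -1244
f: translate: b→6 (≡-26 mod 32), so (16,-26,30)→(16,6,20)
f: reduced (well bottom): (16,6,20) with a≤c, −a<b≤a
g: flip: (20,6,16)→(16,-6,20)
g: reduced (well bottom): (16,-6,20) with a≤c, −a<b≤a
reduced forms (16, 6, 20) vs (16, -6, 20) ⇒ inequivalent

no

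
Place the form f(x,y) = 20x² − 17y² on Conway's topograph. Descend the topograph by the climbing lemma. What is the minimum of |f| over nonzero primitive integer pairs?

descent: ρ → (-17,34,3)  [lands on river]
river: ρ → (3,32,-28)
river: ρ → (-28,24,7)
river: ρ → (7,32,-12)
river: ρ → (-12,16,23)
river: ρ → (23,30,-5)
river: ρ → (-5,30,23)
river: ρ → (23,16,-12)
river: ρ → (-12,32,7)
river: ρ → (7,24,-28)
river: ρ → (-28,32,3)
river: ρ → (3,34,-17)
closes: descent 1, river 12
min |a| on river = 3

3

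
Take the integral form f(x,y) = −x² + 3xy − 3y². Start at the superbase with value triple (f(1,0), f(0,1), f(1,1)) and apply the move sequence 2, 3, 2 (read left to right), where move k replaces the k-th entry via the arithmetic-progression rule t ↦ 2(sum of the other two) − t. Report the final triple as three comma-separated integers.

start (-1,-3,-1) = (f(1,0),f(0,1),f(1,1))
replace slot 2: 2·((-1)+(-1)) − (-3) = -1 → (-1,-1,-1)
replace slot 3: 2·((-1)+(-1)) − (-1) = -3 → (-1,-1,-3)
replace slot 2: 2·((-1)+(-3)) − (-1) = -7 → (-1,-7,-3)

-1,-7,-3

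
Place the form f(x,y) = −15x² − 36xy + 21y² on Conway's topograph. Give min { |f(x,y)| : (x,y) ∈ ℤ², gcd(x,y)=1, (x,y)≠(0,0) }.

descent: ρ → (21,36,-15)  [lands on river]
river: ρ → (-15,24,33)
river: ρ → (33,42,-6)
river: ρ → (-6,42,33)
river: ρ → (33,24,-15)
river: ρ → (-15,36,21)
river: ρ → (21,48,-3)
river: ρ → (-3,48,21)
closes: descent 1, river 8
min |a| on river = 3

3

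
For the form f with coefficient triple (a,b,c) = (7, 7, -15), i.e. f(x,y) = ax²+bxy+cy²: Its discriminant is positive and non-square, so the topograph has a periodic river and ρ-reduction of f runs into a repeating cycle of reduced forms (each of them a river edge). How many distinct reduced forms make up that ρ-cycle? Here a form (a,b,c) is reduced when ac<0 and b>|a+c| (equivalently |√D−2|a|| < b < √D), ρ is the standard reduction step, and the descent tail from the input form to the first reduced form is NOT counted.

D = 469, ⌊√D⌋ = 21
descent: ρ → (-15,-7,7)
descent: ρ → (7,21,-1)  [lands on river]
river: ρ → (-1,21,7)
ρ-cycle length = 2 (tail of 2 descent steps not counted)

2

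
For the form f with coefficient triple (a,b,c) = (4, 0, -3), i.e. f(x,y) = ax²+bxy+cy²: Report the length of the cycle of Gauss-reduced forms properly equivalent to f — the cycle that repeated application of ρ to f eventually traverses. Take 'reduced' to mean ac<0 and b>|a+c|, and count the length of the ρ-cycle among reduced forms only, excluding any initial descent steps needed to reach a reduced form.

D = 48, ⌊√D⌋ = 6
descent: ρ → (-3,6,1)  [lands on river]
river: ρ → (1,6,-3)
ρ-cycle length = 2 (tail of 1 descent step not counted)

2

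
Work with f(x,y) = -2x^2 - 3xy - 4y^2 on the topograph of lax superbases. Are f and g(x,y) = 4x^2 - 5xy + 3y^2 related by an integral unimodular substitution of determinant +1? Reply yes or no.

D₁ = -23, D₂ = -23
f is negative-definite; reduce −f:
−f: translate: b→-1 (≡3 mod 4), so (2,3,4)→(2,-1,3)
−f: reduced (well bottom): (2,-1,3) with a≤c, −a<b≤a
flip sign back: reduced form of f is (-2,1,-3)
g: translate: b→3 (≡-5 mod 8), so (4,-5,3)→(4,3,2)
g: flip: (4,3,2)→(2,-3,4)
g: translate: b→1 (≡-3 mod 4), so (2,-3,4)→(2,1,3)
g: reduced (well bottom): (2,1,3) with a≤c, −a<b≤a
reduced forms (-2, 1, -3) vs (2, 1, 3) ⇒ inequivalent

no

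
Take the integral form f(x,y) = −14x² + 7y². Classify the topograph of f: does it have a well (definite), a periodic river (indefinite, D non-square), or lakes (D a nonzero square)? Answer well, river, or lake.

D = b²−4ac = 0² − 4·(-14)·7 = 392
D > 0 non-square ⇒ indefinite ⇒ periodic river

river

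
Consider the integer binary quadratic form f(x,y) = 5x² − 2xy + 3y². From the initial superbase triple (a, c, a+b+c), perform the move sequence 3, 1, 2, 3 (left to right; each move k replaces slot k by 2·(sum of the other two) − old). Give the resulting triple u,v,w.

start (5,3,6) = (f(1,0),f(0,1),f(1,1))
replace slot 3: 2·(5+3) − 6 = 10 → (5,3,10)
replace slot 1: 2·(3+10) − 5 = 21 → (21,3,10)
replace slot 2: 2·(21+10) − 3 = 59 → (21,59,10)
replace slot 3: 2·(21+59) − 10 = 150 → (21,59,150)

21,59,150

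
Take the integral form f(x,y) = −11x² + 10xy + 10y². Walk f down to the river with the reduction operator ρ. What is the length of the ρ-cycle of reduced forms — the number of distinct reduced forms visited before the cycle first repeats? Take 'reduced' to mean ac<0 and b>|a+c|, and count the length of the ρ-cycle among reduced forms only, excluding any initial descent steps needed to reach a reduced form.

D = 540, ⌊√D⌋ = 23
river: ρ → (10,10,-11)
river: ρ → (-11,12,9)
river: ρ → (9,6,-14)
river: ρ → (-14,22,1)
river: ρ → (1,22,-14)
river: ρ → (-14,6,9)
river: ρ → (9,12,-11)
river: ρ → (-11,10,10)
ρ-cycle length = 8 (tail of 0 descent steps not counted)

8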